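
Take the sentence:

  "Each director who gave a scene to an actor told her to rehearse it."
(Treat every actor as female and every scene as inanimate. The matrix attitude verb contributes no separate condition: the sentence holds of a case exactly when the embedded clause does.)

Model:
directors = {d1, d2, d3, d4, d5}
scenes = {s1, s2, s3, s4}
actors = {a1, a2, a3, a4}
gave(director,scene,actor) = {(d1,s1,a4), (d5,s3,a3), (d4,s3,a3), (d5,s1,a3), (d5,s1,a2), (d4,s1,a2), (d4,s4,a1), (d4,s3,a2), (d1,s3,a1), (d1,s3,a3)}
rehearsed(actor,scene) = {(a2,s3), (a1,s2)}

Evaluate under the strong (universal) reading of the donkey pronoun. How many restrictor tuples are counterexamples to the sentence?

9

"her" takes "an actor" as antecedent and "it" takes "a scene"; both are donkey pronouns co-varying with the restrictor.
Strong reading: for every (d,s,a) with gave(d,s,a), rehearsed(a,s).
Restrictor triples: (d1,s1,a4)→rehearsed(a4,s1) ✗  (d1,s3,a1)→rehearsed(a1,s3) ✗  (d1,s3,a3)→rehearsed(a3,s3) ✗  (d4,s1,a2)→rehearsed(a2,s1) ✗  (d4,s3,a2)→rehearsed(a2,s3) ✓  (d4,s3,a3)→rehearsed(a3,s3) ✗  (d4,s4,a1)→rehearsed(a1,s4) ✗  (d5,s1,a2)→rehearsed(a2,s1) ✗  (d5,s1,a3)→rehearsed(a3,s1) ✗  (d5,s3,a3)→rehearsed(a3,s3) ✗
Counterexamples (restrictor triples failing the scope): 9.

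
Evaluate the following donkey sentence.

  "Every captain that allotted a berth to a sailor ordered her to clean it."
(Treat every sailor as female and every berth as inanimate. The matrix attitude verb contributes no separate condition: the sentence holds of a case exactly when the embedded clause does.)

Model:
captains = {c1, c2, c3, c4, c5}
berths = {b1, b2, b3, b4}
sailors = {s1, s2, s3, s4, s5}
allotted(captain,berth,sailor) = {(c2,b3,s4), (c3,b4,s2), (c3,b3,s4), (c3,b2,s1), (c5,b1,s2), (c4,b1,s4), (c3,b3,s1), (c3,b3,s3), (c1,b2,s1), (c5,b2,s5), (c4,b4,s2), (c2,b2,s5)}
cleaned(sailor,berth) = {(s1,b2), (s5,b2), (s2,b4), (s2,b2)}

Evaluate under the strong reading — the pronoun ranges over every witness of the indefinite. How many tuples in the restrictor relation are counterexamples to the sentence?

"her" takes "a sailor" as antecedent and "it" takes "a berth"; both are donkey pronouns co-varying with the restrictor.
Strong reading: for every (c,b,s) with allotted(c,b,s), cleaned(s,b).
Restrictor triples: (c1,b2,s1)→cleaned(s1,b2) ✓  (c2,b2,s5)→cleaned(s5,b2) ✓  (c2,b3,s4)→cleaned(s4,b3) ✗  (c3,b2,s1)→cleaned(s1,b2) ✓  (c3,b3,s1)→cleaned(s1,b3) ✗  (c3,b3,s3)→cleaned(s3,b3) ✗  (c3,b3,s4)→cleaned(s4,b3) ✗  (c3,b4,s2)→cleaned(s2,b4) ✓  (c4,b1,s4)→cleaned(s4,b1) ✗  (c4,b4,s2)→cleaned(s2,b4) ✓  (c5,b1,s2)→cleaned(s2,b1) ✗  (c5,b2,s5)→cleaned(s5,b2) ✓
Counterexamples (restrictor triples failing the scope): 6.

6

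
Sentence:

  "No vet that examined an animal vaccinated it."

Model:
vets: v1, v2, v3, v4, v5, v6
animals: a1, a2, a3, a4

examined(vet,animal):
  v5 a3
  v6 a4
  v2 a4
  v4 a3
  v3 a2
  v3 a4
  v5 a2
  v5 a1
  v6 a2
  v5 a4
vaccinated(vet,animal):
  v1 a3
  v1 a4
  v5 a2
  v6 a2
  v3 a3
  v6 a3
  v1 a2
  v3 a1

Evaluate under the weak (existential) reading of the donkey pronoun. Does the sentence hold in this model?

False

"it" takes "an animal" as antecedent — a donkey pronoun bound across the clause boundary.
Truth condition: for no (v,a) with examined(v,a) does vaccinated(v,a) hold.
Restrictor pairs — does the scope hold? (v2,a4):fails  (v3,a2):fails  (v3,a4):fails  (v4,a3):fails  (v5,a1):fails  (v5,a2):holds  (v5,a3):fails  (v5,a4):fails  (v6,a2):holds  (v6,a4):fails
Scope holds for 2 pair(s), so the sentence is false.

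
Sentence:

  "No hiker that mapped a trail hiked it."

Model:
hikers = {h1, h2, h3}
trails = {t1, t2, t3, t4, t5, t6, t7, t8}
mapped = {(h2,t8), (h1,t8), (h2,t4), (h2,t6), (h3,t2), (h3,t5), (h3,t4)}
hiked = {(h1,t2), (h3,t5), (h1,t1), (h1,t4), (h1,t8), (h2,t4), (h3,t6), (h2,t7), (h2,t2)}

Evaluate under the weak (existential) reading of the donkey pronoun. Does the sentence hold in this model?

"it" takes "a trail" as antecedent — a donkey pronoun bound across the clause boundary.
Truth condition: for no (h,t) with mapped(h,t) does hiked(h,t) hold.
Restrictor pairs — does the scope hold? (h1,t8):holds  (h2,t4):holds  (h2,t6):fails  (h2,t8):fails  (h3,t2):fails  (h3,t4):fails  (h3,t5):holds
Scope holds for 3 pair(s), so the sentence is false.

False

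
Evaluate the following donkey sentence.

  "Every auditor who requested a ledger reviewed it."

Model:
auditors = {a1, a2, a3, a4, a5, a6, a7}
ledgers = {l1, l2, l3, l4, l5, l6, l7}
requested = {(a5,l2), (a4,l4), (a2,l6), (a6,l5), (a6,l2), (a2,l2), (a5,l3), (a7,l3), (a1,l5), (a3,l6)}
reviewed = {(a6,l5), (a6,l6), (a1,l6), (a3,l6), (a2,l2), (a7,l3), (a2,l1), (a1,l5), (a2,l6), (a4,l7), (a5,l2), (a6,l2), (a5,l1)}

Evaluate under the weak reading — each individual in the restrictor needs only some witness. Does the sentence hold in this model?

"it" takes "a ledger" as antecedent — a donkey pronoun bound across the clause boundary.
Weak reading: every auditor a with some requested-ledger has at least one requested-ledger l such that reviewed(a,l).
Per auditor: a1:✓  a2:✓  a3:✓  a4:✗  a5:✓  a6:✓  a7:✓
a4 has no witness among its requested-ledgers.

False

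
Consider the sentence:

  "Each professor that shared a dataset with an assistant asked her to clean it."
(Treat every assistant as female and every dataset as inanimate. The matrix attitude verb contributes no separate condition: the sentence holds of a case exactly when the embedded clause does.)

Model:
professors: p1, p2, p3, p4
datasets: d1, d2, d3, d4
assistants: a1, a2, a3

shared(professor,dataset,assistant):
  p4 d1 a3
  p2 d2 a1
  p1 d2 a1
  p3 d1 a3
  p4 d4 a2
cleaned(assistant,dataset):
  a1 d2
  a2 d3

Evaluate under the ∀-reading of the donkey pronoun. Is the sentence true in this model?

False

"her" takes "an assistant" as antecedent and "it" takes "a dataset"; both are donkey pronouns co-varying with the restrictor.
Strong reading: for every (p,d,a) with shared(p,d,a), cleaned(a,d).
Restrictor triples: (p1,d2,a1)→cleaned(a1,d2) ✓  (p2,d2,a1)→cleaned(a1,d2) ✓  (p3,d1,a3)→cleaned(a3,d1) ✗  (p4,d1,a3)→cleaned(a3,d1) ✗  (p4,d4,a2)→cleaned(a2,d4) ✗
Counterexample: (p3,d1,a3) — cleaned(a3,d1) does not hold.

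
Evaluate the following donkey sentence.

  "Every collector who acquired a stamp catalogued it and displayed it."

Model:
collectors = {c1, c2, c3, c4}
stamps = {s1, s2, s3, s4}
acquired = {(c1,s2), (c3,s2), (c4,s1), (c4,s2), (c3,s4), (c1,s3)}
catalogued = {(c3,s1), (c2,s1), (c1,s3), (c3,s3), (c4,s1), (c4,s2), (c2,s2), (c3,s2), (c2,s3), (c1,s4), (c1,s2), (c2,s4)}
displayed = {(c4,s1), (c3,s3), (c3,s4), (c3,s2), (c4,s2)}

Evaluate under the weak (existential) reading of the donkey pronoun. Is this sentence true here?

False

"it" takes "a stamp" as antecedent — a donkey pronoun bound across the clause boundary.
Weak reading: every collector c with some acquired-stamp has at least one acquired-stamp s such that catalogued(c,s) ∧ displayed(c,s).
Per collector: c1:✗  c3:✓  c4:✓
c1 has no witness among its acquired-stamps.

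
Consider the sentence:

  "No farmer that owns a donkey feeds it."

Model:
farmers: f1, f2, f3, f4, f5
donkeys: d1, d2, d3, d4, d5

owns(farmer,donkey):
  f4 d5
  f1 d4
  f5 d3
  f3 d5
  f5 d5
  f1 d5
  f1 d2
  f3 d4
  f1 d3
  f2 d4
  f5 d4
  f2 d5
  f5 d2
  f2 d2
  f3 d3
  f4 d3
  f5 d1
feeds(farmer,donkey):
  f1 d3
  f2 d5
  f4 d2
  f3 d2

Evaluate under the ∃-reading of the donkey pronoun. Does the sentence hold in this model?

"it" takes "a donkey" as antecedent — a donkey pronoun bound across the clause boundary.
Truth condition: for no (f,d) with owns(f,d) does feeds(f,d) hold.
Restrictor pairs — does the scope hold? (f1,d2):fails  (f1,d3):holds  (f1,d4):fails  (f1,d5):fails  (f2,d2):fails  (f2,d4):fails  (f2,d5):holds  (f3,d3):fails  (f3,d4):fails  (f3,d5):fails  (f4,d3):fails  (f4,d5):fails  (f5,d1):fails  (f5,d2):fails  (f5,d3):fails  (f5,d4):fails  (f5,d5):fails
Scope holds for 2 pair(s), so the sentence is false.

False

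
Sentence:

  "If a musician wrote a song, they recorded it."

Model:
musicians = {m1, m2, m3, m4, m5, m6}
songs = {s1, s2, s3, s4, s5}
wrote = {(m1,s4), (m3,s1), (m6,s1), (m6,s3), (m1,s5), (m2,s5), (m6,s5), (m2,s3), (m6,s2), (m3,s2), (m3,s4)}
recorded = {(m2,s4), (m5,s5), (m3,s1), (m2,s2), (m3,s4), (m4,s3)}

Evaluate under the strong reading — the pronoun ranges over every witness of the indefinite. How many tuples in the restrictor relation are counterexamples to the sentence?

"it" takes "a song" as antecedent — a donkey pronoun bound across the clause boundary.
Strong reading: for every (m,s) with wrote(m,s), recorded(m,s).
Restrictor pairs: (m1,s4) ✗  (m1,s5) ✗  (m2,s3) ✗  (m2,s5) ✗  (m3,s1) ✓  (m3,s2) ✗  (m3,s4) ✓  (m6,s1) ✗  (m6,s2) ✗  (m6,s3) ✗  (m6,s5) ✗
Counterexamples (restrictor pairs failing the scope): 9.

9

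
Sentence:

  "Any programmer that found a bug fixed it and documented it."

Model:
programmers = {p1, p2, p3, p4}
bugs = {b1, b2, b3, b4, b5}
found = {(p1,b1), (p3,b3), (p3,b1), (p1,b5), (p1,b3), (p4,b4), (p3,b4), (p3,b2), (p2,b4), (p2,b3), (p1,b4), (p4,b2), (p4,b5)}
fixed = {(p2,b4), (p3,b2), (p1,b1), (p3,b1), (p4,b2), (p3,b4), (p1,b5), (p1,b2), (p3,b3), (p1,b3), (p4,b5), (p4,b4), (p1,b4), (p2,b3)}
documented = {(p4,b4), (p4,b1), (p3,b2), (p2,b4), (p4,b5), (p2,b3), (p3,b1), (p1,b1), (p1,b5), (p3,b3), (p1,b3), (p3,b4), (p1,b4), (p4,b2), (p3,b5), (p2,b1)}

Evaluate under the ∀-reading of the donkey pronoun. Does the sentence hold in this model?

True

"it" takes "a bug" as antecedent — a donkey pronoun bound across the clause boundary.
Strong reading: for every (p,b) with found(p,b), fixed(p,b) ∧ documented(p,b).
Restrictor pairs: (p1,b1) ✓  (p1,b3) ✓  (p1,b4) ✓  (p1,b5) ✓  (p2,b3) ✓  (p2,b4) ✓  (p3,b1) ✓  (p3,b2) ✓  (p3,b3) ✓  (p3,b4) ✓  (p4,b2) ✓  (p4,b4) ✓  (p4,b5) ✓
Every restrictor pair satisfies the scope.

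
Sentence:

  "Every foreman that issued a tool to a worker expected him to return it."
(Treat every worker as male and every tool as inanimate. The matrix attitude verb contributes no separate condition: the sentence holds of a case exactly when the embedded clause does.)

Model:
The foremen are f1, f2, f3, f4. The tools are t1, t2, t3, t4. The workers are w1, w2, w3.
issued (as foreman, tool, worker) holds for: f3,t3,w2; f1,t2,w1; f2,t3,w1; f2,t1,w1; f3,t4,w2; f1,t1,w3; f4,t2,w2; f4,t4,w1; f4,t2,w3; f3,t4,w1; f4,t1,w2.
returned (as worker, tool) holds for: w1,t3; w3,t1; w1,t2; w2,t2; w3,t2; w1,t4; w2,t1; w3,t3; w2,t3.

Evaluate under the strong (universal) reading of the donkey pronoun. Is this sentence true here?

"him" takes "a worker" as antecedent and "it" takes "a tool"; both are donkey pronouns co-varying with the restrictor.
Strong reading: for every (f,t,w) with issued(f,t,w), returned(w,t).
Restrictor triples: (f1,t1,w3)→returned(w3,t1) ✓  (f1,t2,w1)→returned(w1,t2) ✓  (f2,t1,w1)→returned(w1,t1) ✗  (f2,t3,w1)→returned(w1,t3) ✓  (f3,t3,w2)→returned(w2,t3) ✓  (f3,t4,w1)→returned(w1,t4) ✓  (f3,t4,w2)→returned(w2,t4) ✗  (f4,t1,w2)→returned(w2,t1) ✓  (f4,t2,w2)→returned(w2,t2) ✓  (f4,t2,w3)→returned(w3,t2) ✓  (f4,t4,w1)→returned(w1,t4) ✓
Counterexample: (f2,t1,w1) — returned(w1,t1) does not hold.

False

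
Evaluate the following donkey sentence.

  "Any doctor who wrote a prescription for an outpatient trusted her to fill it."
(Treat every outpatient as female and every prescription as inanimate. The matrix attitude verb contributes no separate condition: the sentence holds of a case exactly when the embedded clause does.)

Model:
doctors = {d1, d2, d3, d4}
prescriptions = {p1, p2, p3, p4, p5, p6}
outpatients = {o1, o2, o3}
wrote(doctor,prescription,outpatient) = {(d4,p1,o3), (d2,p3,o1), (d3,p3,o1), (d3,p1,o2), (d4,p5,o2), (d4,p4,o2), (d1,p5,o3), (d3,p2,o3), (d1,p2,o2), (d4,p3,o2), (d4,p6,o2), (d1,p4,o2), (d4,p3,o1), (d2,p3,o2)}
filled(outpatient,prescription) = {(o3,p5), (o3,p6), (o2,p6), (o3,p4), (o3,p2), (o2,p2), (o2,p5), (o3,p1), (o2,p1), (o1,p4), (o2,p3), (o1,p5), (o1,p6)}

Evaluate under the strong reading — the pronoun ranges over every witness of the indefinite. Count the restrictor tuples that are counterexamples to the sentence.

"her" takes "an outpatient" as antecedent and "it" takes "a prescription"; both are donkey pronouns co-varying with the restrictor.
Strong reading: for every (d,p,o) with wrote(d,p,o), filled(o,p).
Restrictor triples: (d1,p2,o2)→filled(o2,p2) ✓  (d1,p4,o2)→filled(o2,p4) ✗  (d1,p5,o3)→filled(o3,p5) ✓  (d2,p3,o1)→filled(o1,p3) ✗  (d2,p3,o2)→filled(o2,p3) ✓  (d3,p1,o2)→filled(o2,p1) ✓  (d3,p2,o3)→filled(o3,p2) ✓  (d3,p3,o1)→filled(o1,p3) ✗  (d4,p1,o3)→filled(o3,p1) ✓  (d4,p3,o1)→filled(o1,p3) ✗  (d4,p3,o2)→filled(o2,p3) ✓  (d4,p4,o2)→filled(o2,p4) ✗  (d4,p5,o2)→filled(o2,p5) ✓  (d4,p6,o2)→filled(o2,p6) ✓
Counterexamples (restrictor triples failing the scope): 5.

5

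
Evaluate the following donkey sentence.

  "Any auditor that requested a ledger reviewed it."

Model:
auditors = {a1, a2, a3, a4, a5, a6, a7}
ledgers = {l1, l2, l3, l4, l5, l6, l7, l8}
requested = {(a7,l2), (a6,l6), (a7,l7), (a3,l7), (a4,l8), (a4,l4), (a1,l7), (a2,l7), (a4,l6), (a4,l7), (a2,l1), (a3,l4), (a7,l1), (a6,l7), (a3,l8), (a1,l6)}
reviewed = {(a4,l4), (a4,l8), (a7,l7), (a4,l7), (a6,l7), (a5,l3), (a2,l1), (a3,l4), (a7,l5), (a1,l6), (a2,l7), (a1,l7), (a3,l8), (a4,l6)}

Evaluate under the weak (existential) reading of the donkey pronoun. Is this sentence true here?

"it" takes "a ledger" as antecedent — a donkey pronoun bound across the clause boundary.
Weak reading: every auditor a with some requested-ledger has at least one requested-ledger l such that reviewed(a,l).
Per auditor: a1:✓  a2:✓  a3:✓  a4:✓  a6:✓  a7:✓
Every auditor in the restrictor has a witness.

True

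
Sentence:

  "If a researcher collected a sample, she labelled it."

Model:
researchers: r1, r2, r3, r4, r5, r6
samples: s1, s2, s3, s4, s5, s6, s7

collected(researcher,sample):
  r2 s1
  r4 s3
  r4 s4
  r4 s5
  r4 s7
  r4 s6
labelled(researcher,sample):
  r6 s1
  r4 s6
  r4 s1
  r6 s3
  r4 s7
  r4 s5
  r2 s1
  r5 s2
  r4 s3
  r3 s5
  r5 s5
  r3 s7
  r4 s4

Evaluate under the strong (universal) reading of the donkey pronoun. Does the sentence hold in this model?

"it" takes "a sample" as antecedent — a donkey pronoun bound across the clause boundary.
Strong reading: for every (r,s) with collected(r,s), labelled(r,s).
Restrictor pairs: (r2,s1) ✓  (r4,s3) ✓  (r4,s4) ✓  (r4,s5) ✓  (r4,s6) ✓  (r4,s7) ✓
Every restrictor pair satisfies the scope.

True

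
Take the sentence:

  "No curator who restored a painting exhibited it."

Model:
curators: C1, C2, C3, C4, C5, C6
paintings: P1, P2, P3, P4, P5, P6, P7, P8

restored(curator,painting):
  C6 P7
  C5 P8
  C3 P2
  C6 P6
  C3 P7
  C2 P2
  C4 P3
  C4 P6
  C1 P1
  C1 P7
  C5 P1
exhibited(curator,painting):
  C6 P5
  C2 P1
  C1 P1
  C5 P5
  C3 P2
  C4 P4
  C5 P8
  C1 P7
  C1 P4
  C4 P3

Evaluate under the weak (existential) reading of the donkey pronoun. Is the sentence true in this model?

"it" takes "a painting" as antecedent — a donkey pronoun bound across the clause boundary.
Truth condition: for no (c,p) with restored(c,p) does exhibited(c,p) hold.
Restrictor pairs — does the scope hold? (C1,P1):holds  (C1,P7):holds  (C2,P2):fails  (C3,P2):holds  (C3,P7):fails  (C4,P3):holds  (C4,P6):fails  (C5,P1):fails  (C5,P8):holds  (C6,P6):fails  (C6,P7):fails
Scope holds for 5 pair(s), so the sentence is false.

False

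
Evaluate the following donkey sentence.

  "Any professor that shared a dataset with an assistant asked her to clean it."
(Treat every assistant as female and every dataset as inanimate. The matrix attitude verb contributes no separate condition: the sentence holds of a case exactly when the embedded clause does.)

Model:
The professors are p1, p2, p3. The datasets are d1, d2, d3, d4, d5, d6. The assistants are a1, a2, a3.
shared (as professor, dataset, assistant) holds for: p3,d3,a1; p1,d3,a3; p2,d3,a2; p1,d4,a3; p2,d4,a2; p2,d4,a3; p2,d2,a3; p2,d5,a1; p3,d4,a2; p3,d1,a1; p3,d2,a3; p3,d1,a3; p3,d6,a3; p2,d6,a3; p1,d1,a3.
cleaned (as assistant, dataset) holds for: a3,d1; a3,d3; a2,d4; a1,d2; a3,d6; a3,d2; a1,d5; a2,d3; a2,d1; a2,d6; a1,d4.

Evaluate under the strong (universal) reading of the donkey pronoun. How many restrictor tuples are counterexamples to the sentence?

4

"her" takes "an assistant" as antecedent and "it" takes "a dataset"; both are donkey pronouns co-varying with the restrictor.
Strong reading: for every (p,d,a) with shared(p,d,a), cleaned(a,d).
Restrictor triples: (p1,d1,a3)→cleaned(a3,d1) ✓  (p1,d3,a3)→cleaned(a3,d3) ✓  (p1,d4,a3)→cleaned(a3,d4) ✗  (p2,d2,a3)→cleaned(a3,d2) ✓  (p2,d3,a2)→cleaned(a2,d3) ✓  (p2,d4,a2)→cleaned(a2,d4) ✓  (p2,d4,a3)→cleaned(a3,d4) ✗  (p2,d5,a1)→cleaned(a1,d5) ✓  (p2,d6,a3)→cleaned(a3,d6) ✓  (p3,d1,a1)→cleaned(a1,d1) ✗  (p3,d1,a3)→cleaned(a3,d1) ✓  (p3,d2,a3)→cleaned(a3,d2) ✓  (p3,d3,a1)→cleaned(a1,d3) ✗  (p3,d4,a2)→cleaned(a2,d4) ✓  (p3,d6,a3)→cleaned(a3,d6) ✓
Counterexamples (restrictor triples failing the scope): 4.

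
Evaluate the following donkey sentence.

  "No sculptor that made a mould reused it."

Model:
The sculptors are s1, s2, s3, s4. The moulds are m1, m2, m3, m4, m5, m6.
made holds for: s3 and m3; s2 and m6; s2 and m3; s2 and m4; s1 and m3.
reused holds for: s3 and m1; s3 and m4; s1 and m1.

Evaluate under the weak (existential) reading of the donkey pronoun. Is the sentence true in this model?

"it" takes "a mould" as antecedent — a donkey pronoun bound across the clause boundary.
Truth condition: for no (s,m) with made(s,m) does reused(s,m) hold.
Restrictor pairs — does the scope hold? (s1,m3):fails  (s2,m3):fails  (s2,m4):fails  (s2,m6):fails  (s3,m3):fails
Scope holds for no restrictor pair, so the sentence is true.

True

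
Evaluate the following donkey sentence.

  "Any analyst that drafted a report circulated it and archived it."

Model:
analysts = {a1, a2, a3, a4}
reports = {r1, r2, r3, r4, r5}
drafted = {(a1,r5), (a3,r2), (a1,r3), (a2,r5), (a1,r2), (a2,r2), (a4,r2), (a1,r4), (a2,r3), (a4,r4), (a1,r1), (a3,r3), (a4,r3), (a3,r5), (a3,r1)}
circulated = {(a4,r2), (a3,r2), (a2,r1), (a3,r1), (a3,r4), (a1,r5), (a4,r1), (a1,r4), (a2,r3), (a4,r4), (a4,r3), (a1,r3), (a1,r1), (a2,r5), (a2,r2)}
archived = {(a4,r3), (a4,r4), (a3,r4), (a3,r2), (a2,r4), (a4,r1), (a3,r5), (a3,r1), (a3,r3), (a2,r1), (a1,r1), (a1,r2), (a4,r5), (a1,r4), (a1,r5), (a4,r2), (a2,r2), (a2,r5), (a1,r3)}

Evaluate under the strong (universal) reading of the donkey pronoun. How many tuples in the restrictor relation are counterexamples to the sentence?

"it" takes "a report" as antecedent — a donkey pronoun bound across the clause boundary.
Strong reading: for every (a,r) with drafted(a,r), circulated(a,r) ∧ archived(a,r).
Restrictor pairs: (a1,r1) ✓  (a1,r2) ✗  (a1,r3) ✓  (a1,r4) ✓  (a1,r5) ✓  (a2,r2) ✓  (a2,r3) ✗  (a2,r5) ✓  (a3,r1) ✓  (a3,r2) ✓  (a3,r3) ✗  (a3,r5) ✗  (a4,r2) ✓  (a4,r3) ✓  (a4,r4) ✓
Counterexamples (restrictor pairs failing the scope): 4.

4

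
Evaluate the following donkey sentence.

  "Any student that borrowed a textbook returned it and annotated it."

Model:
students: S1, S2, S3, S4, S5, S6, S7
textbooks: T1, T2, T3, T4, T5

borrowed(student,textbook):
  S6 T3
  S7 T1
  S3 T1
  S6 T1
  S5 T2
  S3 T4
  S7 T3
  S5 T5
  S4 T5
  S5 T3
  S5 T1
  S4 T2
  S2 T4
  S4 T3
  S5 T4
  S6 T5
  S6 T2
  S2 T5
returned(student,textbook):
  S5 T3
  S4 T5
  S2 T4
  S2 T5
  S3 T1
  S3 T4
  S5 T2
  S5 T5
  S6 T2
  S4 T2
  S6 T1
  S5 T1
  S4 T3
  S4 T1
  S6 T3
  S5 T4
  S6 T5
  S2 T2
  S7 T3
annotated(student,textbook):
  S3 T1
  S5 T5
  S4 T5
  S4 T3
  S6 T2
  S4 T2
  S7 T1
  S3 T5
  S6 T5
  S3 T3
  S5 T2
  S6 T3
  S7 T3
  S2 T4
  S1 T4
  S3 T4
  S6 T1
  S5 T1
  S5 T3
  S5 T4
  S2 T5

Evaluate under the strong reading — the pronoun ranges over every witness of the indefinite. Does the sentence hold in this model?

False

"it" takes "a textbook" as antecedent — a donkey pronoun bound across the clause boundary.
Strong reading: for every (s,t) with borrowed(s,t), returned(s,t) ∧ annotated(s,t).
Restrictor pairs: (S2,T4) ✓  (S2,T5) ✓  (S3,T1) ✓  (S3,T4) ✓  (S4,T2) ✓  (S4,T3) ✓  (S4,T5) ✓  (S5,T1) ✓  (S5,T2) ✓  (S5,T3) ✓  (S5,T4) ✓  (S5,T5) ✓  (S6,T1) ✓  (S6,T2) ✓  (S6,T3) ✓  (S6,T5) ✓  (S7,T1) ✗  (S7,T3) ✓
Counterexample: (S7,T1) is in borrowed but fails the scope.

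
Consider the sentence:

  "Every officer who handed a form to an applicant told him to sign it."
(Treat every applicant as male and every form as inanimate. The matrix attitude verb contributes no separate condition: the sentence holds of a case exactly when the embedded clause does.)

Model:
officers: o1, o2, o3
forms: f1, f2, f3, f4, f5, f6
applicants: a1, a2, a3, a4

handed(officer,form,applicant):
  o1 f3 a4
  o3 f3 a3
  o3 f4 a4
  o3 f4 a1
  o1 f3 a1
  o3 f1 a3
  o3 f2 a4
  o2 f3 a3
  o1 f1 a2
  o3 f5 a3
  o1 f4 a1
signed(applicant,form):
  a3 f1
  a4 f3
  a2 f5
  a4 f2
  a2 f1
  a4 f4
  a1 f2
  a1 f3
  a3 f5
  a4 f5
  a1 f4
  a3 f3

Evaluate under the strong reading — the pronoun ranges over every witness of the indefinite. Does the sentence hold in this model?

"him" takes "an applicant" as antecedent and "it" takes "a form"; both are donkey pronouns co-varying with the restrictor.
Strong reading: for every (o,f,a) with handed(o,f,a), signed(a,f).
Restrictor triples: (o1,f1,a2)→signed(a2,f1) ✓  (o1,f3,a1)→signed(a1,f3) ✓  (o1,f3,a4)→signed(a4,f3) ✓  (o1,f4,a1)→signed(a1,f4) ✓  (o2,f3,a3)→signed(a3,f3) ✓  (o3,f1,a3)→signed(a3,f1) ✓  (o3,f2,a4)→signed(a4,f2) ✓  (o3,f3,a3)→signed(a3,f3) ✓  (o3,f4,a1)→signed(a1,f4) ✓  (o3,f4,a4)→signed(a4,f4) ✓  (o3,f5,a3)→signed(a3,f5) ✓
Every restrictor triple satisfies the scope.

True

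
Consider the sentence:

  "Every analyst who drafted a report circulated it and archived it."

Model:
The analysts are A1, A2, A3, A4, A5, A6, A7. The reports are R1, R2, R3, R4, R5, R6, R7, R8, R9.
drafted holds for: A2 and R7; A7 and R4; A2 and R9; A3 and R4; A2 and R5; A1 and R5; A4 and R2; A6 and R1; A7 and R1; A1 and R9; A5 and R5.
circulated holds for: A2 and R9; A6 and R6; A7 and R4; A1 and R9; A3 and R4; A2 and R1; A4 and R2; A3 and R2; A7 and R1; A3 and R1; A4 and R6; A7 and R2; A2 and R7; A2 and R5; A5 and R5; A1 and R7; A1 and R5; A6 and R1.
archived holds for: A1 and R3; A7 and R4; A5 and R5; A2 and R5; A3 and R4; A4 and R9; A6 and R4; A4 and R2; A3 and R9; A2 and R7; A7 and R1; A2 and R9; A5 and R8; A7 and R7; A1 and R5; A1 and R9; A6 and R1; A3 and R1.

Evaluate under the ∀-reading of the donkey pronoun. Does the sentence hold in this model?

"it" takes "a report" as antecedent — a donkey pronoun bound across the clause boundary.
Strong reading: for every (a,r) with drafted(a,r), circulated(a,r) ∧ archived(a,r).
Restrictor pairs: (A1,R5) ✓  (A1,R9) ✓  (A2,R5) ✓  (A2,R7) ✓  (A2,R9) ✓  (A3,R4) ✓  (A4,R2) ✓  (A5,R5) ✓  (A6,R1) ✓  (A7,R1) ✓  (A7,R4) ✓
Every restrictor pair satisfies the scope.

True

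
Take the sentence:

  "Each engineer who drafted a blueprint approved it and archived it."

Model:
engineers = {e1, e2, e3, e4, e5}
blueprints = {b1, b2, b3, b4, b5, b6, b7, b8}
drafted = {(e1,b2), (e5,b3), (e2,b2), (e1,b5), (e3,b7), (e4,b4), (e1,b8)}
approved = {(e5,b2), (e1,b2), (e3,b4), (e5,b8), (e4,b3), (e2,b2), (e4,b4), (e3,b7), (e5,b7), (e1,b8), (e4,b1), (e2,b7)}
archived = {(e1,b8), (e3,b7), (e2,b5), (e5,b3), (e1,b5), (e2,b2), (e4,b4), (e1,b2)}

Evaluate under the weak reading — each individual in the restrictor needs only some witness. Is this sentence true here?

"it" takes "a blueprint" as antecedent — a donkey pronoun bound across the clause boundary.
Weak reading: every engineer e with some drafted-blueprint has at least one drafted-blueprint b such that approved(e,b) ∧ archived(e,b).
Per engineer: e1:✓  e2:✓  e3:✓  e4:✓  e5:✗
e5 has no witness among its drafted-blueprints.

False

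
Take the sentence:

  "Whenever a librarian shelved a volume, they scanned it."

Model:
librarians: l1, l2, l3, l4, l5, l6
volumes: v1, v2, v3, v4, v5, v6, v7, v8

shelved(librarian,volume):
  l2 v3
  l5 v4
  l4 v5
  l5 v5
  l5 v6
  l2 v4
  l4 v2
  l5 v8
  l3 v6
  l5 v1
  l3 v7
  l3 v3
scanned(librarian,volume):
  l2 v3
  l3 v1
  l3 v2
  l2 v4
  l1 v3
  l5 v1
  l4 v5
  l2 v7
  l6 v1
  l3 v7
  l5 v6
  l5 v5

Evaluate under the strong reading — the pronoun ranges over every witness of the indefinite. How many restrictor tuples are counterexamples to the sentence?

5

"it" takes "a volume" as antecedent — a donkey pronoun bound across the clause boundary.
Strong reading: for every (l,v) with shelved(l,v), scanned(l,v).
Restrictor pairs: (l2,v3) ✓  (l2,v4) ✓  (l3,v3) ✗  (l3,v6) ✗  (l3,v7) ✓  (l4,v2) ✗  (l4,v5) ✓  (l5,v1) ✓  (l5,v4) ✗  (l5,v5) ✓  (l5,v6) ✓  (l5,v8) ✗
Counterexamples (restrictor pairs failing the scope): 5.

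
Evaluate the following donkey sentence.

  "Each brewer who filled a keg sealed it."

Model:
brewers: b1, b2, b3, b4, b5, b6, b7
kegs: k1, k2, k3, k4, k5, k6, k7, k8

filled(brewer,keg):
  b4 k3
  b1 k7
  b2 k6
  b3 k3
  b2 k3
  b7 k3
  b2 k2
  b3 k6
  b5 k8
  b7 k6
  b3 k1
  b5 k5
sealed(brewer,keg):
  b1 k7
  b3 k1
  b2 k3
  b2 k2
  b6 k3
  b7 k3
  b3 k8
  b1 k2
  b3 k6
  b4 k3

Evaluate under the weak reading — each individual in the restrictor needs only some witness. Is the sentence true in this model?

"it" takes "a keg" as antecedent — a donkey pronoun bound across the clause boundary.
Weak reading: every brewer b with some filled-keg has at least one filled-keg k such that sealed(b,k).
Per brewer: b1:✓  b2:✓  b3:✓  b4:✓  b5:✗  b7:✓
b5 has no witness among its filled-kegs.

False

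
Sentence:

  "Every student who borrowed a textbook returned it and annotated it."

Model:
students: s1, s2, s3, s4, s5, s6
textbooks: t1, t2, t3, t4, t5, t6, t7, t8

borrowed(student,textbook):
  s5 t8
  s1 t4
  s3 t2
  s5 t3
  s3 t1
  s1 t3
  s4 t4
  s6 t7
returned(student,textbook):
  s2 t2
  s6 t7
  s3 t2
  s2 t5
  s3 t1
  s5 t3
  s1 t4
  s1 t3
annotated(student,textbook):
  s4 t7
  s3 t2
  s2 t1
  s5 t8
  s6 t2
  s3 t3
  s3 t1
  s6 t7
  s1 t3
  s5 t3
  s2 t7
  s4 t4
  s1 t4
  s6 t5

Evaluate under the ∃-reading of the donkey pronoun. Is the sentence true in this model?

"it" takes "a textbook" as antecedent — a donkey pronoun bound across the clause boundary.
Weak reading: every student s with some borrowed-textbook has at least one borrowed-textbook t such that returned(s,t) ∧ annotated(s,t).
Per student: s1:✓  s3:✓  s4:✗  s5:✓  s6:✓
s4 has no witness among its borrowed-textbooks.

False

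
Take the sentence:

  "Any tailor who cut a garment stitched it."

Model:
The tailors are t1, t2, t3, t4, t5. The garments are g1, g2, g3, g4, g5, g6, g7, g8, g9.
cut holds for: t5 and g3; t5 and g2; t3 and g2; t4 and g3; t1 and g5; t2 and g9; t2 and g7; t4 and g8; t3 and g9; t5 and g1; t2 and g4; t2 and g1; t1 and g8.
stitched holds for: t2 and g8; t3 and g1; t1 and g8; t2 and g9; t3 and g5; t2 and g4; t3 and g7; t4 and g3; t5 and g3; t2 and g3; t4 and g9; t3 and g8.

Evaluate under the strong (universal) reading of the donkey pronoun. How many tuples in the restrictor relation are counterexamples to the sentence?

"it" takes "a garment" as antecedent — a donkey pronoun bound across the clause boundary.
Strong reading: for every (t,g) with cut(t,g), stitched(t,g).
Restrictor pairs: (t1,g5) ✗  (t1,g8) ✓  (t2,g1) ✗  (t2,g4) ✓  (t2,g7) ✗  (t2,g9) ✓  (t3,g2) ✗  (t3,g9) ✗  (t4,g3) ✓  (t4,g8) ✗  (t5,g1) ✗  (t5,g2) ✗  (t5,g3) ✓
Counterexamples (restrictor pairs failing the scope): 8.

8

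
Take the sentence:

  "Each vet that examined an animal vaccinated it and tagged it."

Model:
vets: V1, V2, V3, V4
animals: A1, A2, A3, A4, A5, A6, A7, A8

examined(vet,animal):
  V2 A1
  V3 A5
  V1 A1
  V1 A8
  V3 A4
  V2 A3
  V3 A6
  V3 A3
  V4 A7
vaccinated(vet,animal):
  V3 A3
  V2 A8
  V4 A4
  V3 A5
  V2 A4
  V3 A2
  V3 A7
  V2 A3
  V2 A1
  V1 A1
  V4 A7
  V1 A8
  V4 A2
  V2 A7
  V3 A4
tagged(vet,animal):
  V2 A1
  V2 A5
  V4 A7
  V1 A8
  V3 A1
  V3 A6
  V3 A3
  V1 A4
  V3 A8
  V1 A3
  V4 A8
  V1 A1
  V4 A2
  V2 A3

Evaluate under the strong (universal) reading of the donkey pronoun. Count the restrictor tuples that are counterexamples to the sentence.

"it" takes "an animal" as antecedent — a donkey pronoun bound across the clause boundary.
Strong reading: for every (v,a) with examined(v,a), vaccinated(v,a) ∧ tagged(v,a).
Restrictor pairs: (V1,A1) ✓  (V1,A8) ✓  (V2,A1) ✓  (V2,A3) ✓  (V3,A3) ✓  (V3,A4) ✗  (V3,A5) ✗  (V3,A6) ✗  (V4,A7) ✓
Counterexamples (restrictor pairs failing the scope): 3.

3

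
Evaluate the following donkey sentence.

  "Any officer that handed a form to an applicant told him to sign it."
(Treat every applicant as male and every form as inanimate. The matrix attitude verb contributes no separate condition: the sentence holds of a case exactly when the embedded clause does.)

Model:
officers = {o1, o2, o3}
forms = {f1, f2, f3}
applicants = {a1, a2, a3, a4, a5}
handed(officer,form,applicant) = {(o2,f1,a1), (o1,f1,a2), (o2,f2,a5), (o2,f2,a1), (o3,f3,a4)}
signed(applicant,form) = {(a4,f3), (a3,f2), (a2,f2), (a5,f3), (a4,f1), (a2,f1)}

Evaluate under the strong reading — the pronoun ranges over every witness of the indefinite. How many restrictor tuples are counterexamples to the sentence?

3

"him" takes "an applicant" as antecedent and "it" takes "a form"; both are donkey pronouns co-varying with the restrictor.
Strong reading: for every (o,f,a) with handed(o,f,a), signed(a,f).
Restrictor triples: (o1,f1,a2)→signed(a2,f1) ✓  (o2,f1,a1)→signed(a1,f1) ✗  (o2,f2,a1)→signed(a1,f2) ✗  (o2,f2,a5)→signed(a5,f2) ✗  (o3,f3,a4)→signed(a4,f3) ✓
Counterexamples (restrictor triples failing the scope): 3.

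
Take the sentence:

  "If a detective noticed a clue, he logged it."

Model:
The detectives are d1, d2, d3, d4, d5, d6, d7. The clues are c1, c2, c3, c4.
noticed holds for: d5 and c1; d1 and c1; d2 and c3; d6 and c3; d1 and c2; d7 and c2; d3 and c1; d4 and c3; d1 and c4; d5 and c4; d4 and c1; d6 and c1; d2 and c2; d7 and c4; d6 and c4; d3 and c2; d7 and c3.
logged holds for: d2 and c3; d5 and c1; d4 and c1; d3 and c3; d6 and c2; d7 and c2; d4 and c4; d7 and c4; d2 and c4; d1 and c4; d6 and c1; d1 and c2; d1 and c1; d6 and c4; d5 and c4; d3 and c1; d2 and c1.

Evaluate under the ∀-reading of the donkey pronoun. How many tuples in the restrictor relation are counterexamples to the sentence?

5

"it" takes "a clue" as antecedent — a donkey pronoun bound across the clause boundary.
Strong reading: for every (d,c) with noticed(d,c), logged(d,c).
Restrictor pairs: (d1,c1) ✓  (d1,c2) ✓  (d1,c4) ✓  (d2,c2) ✗  (d2,c3) ✓  (d3,c1) ✓  (d3,c2) ✗  (d4,c1) ✓  (d4,c3) ✗  (d5,c1) ✓  (d5,c4) ✓  (d6,c1) ✓  (d6,c3) ✗  (d6,c4) ✓  (d7,c2) ✓  (d7,c3) ✗  (d7,c4) ✓
Counterexamples (restrictor pairs failing the scope): 5.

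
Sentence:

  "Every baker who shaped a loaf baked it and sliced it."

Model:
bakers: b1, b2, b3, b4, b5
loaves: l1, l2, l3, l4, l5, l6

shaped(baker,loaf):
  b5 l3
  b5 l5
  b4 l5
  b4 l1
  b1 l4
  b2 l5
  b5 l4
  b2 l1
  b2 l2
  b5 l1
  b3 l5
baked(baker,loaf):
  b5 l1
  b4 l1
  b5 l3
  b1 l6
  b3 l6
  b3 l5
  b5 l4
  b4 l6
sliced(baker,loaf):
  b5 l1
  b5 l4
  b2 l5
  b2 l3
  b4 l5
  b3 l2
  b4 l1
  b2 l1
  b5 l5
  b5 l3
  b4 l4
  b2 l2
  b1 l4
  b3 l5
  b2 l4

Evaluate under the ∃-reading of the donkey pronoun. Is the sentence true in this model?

False

"it" takes "a loaf" as antecedent — a donkey pronoun bound across the clause boundary.
Weak reading: every baker b with some shaped-loaf has at least one shaped-loaf l such that baked(b,l) ∧ sliced(b,l).
Per baker: b1:✗  b2:✗  b3:✓  b4:✓  b5:✓
b1 has no witness among its shaped-loaves.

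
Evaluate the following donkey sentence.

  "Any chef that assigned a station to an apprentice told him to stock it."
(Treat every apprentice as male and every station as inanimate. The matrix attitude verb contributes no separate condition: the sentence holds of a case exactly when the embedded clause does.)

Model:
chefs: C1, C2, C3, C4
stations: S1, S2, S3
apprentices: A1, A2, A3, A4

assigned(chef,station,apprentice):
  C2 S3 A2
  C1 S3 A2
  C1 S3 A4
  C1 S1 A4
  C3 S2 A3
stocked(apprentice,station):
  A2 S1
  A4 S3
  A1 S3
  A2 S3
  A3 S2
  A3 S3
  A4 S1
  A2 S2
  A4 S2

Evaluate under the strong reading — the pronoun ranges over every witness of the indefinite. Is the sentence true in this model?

"him" takes "an apprentice" as antecedent and "it" takes "a station"; both are donkey pronouns co-varying with the restrictor.
Strong reading: for every (c,s,a) with assigned(c,s,a), stocked(a,s).
Restrictor triples: (C1,S1,A4)→stocked(A4,S1) ✓  (C1,S3,A2)→stocked(A2,S3) ✓  (C1,S3,A4)→stocked(A4,S3) ✓  (C2,S3,A2)→stocked(A2,S3) ✓  (C3,S2,A3)→stocked(A3,S2) ✓
Every restrictor triple satisfies the scope.

True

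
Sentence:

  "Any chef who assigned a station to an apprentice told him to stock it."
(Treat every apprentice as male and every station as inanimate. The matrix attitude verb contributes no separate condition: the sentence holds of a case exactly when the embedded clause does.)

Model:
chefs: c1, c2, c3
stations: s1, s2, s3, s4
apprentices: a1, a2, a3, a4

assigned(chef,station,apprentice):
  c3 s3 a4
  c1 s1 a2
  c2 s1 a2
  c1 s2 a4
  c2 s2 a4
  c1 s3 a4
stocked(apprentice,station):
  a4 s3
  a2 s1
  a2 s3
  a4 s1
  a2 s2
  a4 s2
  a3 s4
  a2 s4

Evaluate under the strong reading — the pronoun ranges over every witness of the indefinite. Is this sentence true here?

"him" takes "an apprentice" as antecedent and "it" takes "a station"; both are donkey pronouns co-varying with the restrictor.
Strong reading: for every (c,s,a) with assigned(c,s,a), stocked(a,s).
Restrictor triples: (c1,s1,a2)→stocked(a2,s1) ✓  (c1,s2,a4)→stocked(a4,s2) ✓  (c1,s3,a4)→stocked(a4,s3) ✓  (c2,s1,a2)→stocked(a2,s1) ✓  (c2,s2,a4)→stocked(a4,s2) ✓  (c3,s3,a4)→stocked(a4,s3) ✓
Every restrictor triple satisfies the scope.

True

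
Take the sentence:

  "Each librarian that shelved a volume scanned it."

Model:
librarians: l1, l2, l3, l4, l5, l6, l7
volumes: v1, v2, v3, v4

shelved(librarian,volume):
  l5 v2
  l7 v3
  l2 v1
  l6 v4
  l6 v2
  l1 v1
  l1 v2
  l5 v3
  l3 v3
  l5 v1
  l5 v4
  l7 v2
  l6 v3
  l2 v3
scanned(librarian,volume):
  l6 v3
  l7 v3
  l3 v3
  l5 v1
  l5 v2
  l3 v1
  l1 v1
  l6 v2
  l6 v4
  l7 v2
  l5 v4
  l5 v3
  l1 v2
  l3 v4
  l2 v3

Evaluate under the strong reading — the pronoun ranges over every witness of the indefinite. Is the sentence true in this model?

"it" takes "a volume" as antecedent — a donkey pronoun bound across the clause boundary.
Strong reading: for every (l,v) with shelved(l,v), scanned(l,v).
Restrictor pairs: (l1,v1) ✓  (l1,v2) ✓  (l2,v1) ✗  (l2,v3) ✓  (l3,v3) ✓  (l5,v1) ✓  (l5,v2) ✓  (l5,v3) ✓  (l5,v4) ✓  (l6,v2) ✓  (l6,v3) ✓  (l6,v4) ✓  (l7,v2) ✓  (l7,v3) ✓
Counterexample: (l2,v1) is in shelved but fails the scope.

False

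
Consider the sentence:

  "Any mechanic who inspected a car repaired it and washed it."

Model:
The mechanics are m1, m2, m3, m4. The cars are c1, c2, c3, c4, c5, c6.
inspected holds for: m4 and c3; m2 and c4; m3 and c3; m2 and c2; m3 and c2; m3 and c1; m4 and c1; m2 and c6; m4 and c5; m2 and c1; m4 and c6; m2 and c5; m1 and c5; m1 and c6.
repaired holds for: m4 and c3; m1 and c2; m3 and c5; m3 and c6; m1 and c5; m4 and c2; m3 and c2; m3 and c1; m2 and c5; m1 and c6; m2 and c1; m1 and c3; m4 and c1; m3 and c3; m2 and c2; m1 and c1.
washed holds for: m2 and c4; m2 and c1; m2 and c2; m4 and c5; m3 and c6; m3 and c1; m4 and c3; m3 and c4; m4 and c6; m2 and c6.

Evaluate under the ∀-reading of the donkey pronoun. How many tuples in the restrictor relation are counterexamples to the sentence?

"it" takes "a car" as antecedent — a donkey pronoun bound across the clause boundary.
Strong reading: for every (m,c) with inspected(m,c), repaired(m,c) ∧ washed(m,c).
Restrictor pairs: (m1,c5) ✗  (m1,c6) ✗  (m2,c1) ✓  (m2,c2) ✓  (m2,c4) ✗  (m2,c5) ✗  (m2,c6) ✗  (m3,c1) ✓  (m3,c2) ✗  (m3,c3) ✗  (m4,c1) ✗  (m4,c3) ✓  (m4,c5) ✗  (m4,c6) ✗
Counterexamples (restrictor pairs failing the scope): 10.

10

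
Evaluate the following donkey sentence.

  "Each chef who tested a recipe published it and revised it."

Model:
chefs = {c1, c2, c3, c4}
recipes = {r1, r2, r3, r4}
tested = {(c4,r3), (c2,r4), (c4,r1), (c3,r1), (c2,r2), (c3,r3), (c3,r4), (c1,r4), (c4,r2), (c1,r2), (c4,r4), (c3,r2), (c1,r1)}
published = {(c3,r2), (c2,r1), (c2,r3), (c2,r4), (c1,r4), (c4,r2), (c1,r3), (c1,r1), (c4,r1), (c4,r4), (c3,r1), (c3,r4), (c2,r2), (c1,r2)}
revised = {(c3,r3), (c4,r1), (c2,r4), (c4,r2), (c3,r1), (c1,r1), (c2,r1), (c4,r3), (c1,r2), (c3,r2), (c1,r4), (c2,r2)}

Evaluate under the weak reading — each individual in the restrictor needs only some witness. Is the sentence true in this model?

"it" takes "a recipe" as antecedent — a donkey pronoun bound across the clause boundary.
Weak reading: every chef c with some tested-recipe has at least one tested-recipe r such that published(c,r) ∧ revised(c,r).
Per chef: c1:✓  c2:✓  c3:✓  c4:✓
Every chef in the restrictor has a witness.

True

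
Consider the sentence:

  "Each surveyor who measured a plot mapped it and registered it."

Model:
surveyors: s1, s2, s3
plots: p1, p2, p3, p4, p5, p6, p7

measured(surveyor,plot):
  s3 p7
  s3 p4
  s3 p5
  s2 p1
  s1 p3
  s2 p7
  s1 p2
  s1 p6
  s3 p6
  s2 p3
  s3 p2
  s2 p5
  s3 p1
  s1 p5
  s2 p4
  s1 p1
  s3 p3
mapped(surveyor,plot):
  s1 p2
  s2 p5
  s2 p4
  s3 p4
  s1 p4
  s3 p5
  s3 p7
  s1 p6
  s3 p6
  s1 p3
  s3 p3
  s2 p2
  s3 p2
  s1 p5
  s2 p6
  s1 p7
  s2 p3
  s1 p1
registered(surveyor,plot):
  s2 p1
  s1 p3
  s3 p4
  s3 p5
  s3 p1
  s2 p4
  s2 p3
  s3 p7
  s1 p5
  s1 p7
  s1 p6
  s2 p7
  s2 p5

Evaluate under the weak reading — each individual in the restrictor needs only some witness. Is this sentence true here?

True

"it" takes "a plot" as antecedent — a donkey pronoun bound across the clause boundary.
Weak reading: every surveyor s with some measured-plot has at least one measured-plot p such that mapped(s,p) ∧ registered(s,p).
Per surveyor: s1:✓  s2:✓  s3:✓
Every surveyor in the restrictor has a witness.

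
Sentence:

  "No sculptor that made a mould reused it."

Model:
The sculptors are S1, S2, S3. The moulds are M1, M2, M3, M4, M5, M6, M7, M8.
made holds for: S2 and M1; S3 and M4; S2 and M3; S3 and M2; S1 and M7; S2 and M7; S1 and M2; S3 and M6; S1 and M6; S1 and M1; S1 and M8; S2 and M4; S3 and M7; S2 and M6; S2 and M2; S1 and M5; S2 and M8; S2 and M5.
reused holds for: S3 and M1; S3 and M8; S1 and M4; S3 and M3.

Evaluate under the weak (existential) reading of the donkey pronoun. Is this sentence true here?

"it" takes "a mould" as antecedent — a donkey pronoun bound across the clause boundary.
Truth condition: for no (s,m) with made(s,m) does reused(s,m) hold.
Restrictor pairs — does the scope hold? (S1,M1):fails  (S1,M2):fails  (S1,M5):fails  (S1,M6):fails  (S1,M7):fails  (S1,M8):fails  (S2,M1):fails  (S2,M2):fails  (S2,M3):fails  (S2,M4):fails  (S2,M5):fails  (S2,M6):fails  (S2,M7):fails  (S2,M8):fails  (S3,M2):fails  (S3,M4):fails  (S3,M6):fails  (S3,M7):fails
Scope holds for no restrictor pair, so the sentence is true.

True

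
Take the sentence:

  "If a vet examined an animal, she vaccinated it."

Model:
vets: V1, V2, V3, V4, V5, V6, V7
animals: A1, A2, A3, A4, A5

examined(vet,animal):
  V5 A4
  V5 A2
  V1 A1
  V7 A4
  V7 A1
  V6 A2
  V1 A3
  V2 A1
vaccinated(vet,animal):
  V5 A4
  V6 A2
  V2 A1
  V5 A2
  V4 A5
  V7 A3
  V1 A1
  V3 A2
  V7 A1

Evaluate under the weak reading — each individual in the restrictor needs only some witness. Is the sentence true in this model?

"it" takes "an animal" as antecedent — a donkey pronoun bound across the clause boundary.
Weak reading: every vet v with some examined-animal has at least one examined-animal a such that vaccinated(v,a).
Per vet: V1:✓  V2:✓  V5:✓  V6:✓  V7:✓
Every vet in the restrictor has a witness.

True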